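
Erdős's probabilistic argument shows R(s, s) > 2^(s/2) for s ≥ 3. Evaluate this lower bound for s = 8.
2^(8/2) = 16; so R(8, 8) > 16

Colour each edge of K_n uniformly at random with red/blue. The expected number of monochromatic K_8 is C(n, 8) · 2 · 2^(−C(8,2)). If C(n, 8) · 2^(1 − C(8,2)) < 1, then with positive probability no monochromatic K_8 exists, so R(8, 8) > n. The standard estimate C(n, 8) ≤ n^8/8! shows this inequality holds whenever n ≤ 2^(8/2) (since 8! · 2^(C(8,2) − 1) > 2^(8^2/2) ≥ n^8). Hence R(8, 8) > 2^(8/2) = 16.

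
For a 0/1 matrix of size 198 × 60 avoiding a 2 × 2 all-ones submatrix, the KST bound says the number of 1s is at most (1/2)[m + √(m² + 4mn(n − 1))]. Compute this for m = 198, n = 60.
z(198, 60; 2, 2) ≤ (1/2)[198 + √(198² + 4·198·60·59)] = (1/2)[198 + √2842884] = 942.0427

Kővári–Sós–Turán: let r_1, ..., r_198 be the row sums and z = Σ r_i the total number of 1s. Each pair of columns can share at most one row with both entries 1 (else a 2×2 all-ones block appears), so Σ_i C(r_i, 2) ≤ C(60, 2) = 1770. By convexity Σ_i C(r_i, 2) ≥ 198·C(z/198, 2) = z(z − 198)/(2·198), giving z² − 198z − 198·60·59 ≤ 0 and hence z ≤ (1/2)[198 + √(39204 + 4·700920)] = (1/2)[198 + √2842884] ≈ (1/2)(198 + 1686.0854) = 942.0427.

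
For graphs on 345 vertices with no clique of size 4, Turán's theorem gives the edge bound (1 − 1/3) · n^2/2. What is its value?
Turán density bound = (2/3) · 345^2/2 = 39675

Turán's theorem: ex(n, K_{r+1}) is achieved by the complete r-partite Turán graph T(n, r) with parts as balanced as possible, and is at most (1 − 1/r) · n^2/2. For r = 3, n = 345: the density bound is (2/3) · 119025/2 = 39675. Since 3 ∣ 345, the Turán graph T(345, 3) has parts of equal size 115, and its edge count e(T(345, 3)) = 39675 attains the density bound exactly.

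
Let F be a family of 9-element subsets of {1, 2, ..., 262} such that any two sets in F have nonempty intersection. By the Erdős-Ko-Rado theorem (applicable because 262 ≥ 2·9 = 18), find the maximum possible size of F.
max |F| = C(261, 8) = 479247424475040

The Erdős-Ko-Rado theorem states: for n ≥ 2k, an intersecting family of k-subsets of an n-element set has size at most C(n − 1, k − 1), with equality for 'star' families {A ⊆ [n] : |A| = k, i ∈ A} (fix an element i). For n = 262, k = 9: C(261, 8) = 479247424475040.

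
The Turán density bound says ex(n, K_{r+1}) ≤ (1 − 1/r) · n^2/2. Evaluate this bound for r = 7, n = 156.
Turán density bound = (6/7) · 156^2/2 = 73008/7 ≈ 10429.7143

Turán's theorem: ex(n, K_{r+1}) is achieved by the complete r-partite Turán graph T(n, r) with parts as balanced as possible, and is at most (1 − 1/r) · n^2/2. For r = 7, n = 156: the density bound is (6/7) · 24336/2 = 73008/7 ≈ 10429.7143. The integer-valued extremum is e(T(156, 7)) = 10429, which is strictly less than the density bound 73008/7 since 7 ∤ 156 (the parts of T(156, 7) cannot all be equal).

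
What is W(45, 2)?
W(45, 2) = 45 + 1 = 46

A 2-term AP is any pair of integers, so a monochromatic 2-AP exists iff some colour is used at least twice. With 45 colours, the colouring i ↦ i on {1, ..., 45} uses each colour once, avoiding any monochromatic pair, so W(45, 2) > 45. For {1, ..., 46}, pigeonhole forces two integers of the same colour, which form a monochromatic 2-AP. Hence W(45, 2) = 46.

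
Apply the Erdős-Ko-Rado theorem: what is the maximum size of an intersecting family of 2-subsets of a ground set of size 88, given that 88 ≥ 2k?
max |F| = C(87, 1) = 87

The Erdős-Ko-Rado theorem states: for n ≥ 2k, an intersecting family of k-subsets of an n-element set has size at most C(n − 1, k − 1), with equality for 'star' families {A ⊆ [n] : |A| = k, i ∈ A} (fix an element i). For n = 88, k = 2: C(87, 1) = 87.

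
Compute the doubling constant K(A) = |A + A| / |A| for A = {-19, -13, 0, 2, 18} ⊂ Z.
K = |A + A| / |A| = 15/5 = 3

Enumerate A + A = {a + b : a, b ∈ A}. With |A| = 5, there are |A|^2 = 25 ordered sum pairs; collecting distinct values, A + A = {-38, -32, -26, -19, -17, -13, -11, -1, 0, 2, 4, 5, 18, 20, 36}, so |A + A| = 15. Thus K = 15/5 = 3. For comparison, the minimum possible |A + A| over all 5-element sets is 2·5 − 1 = 9 (so min K = 9/5), attained only by arithmetic progressions.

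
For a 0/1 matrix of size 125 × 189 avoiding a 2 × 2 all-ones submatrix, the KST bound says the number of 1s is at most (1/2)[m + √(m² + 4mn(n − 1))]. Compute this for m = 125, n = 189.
z(125, 189; 2, 2) ≤ (1/2)[125 + √(125² + 4·125·189·188)] = (1/2)[125 + √17781625] = 2170.9132

Kővári–Sós–Turán: let r_1, ..., r_125 be the row sums and z = Σ r_i the total number of 1s. Each pair of columns can share at most one row with both entries 1 (else a 2×2 all-ones block appears), so Σ_i C(r_i, 2) ≤ C(189, 2) = 17766. By convexity Σ_i C(r_i, 2) ≥ 125·C(z/125, 2) = z(z − 125)/(2·125), giving z² − 125z − 125·189·188 ≤ 0 and hence z ≤ (1/2)[125 + √(15625 + 4·4441500)] = (1/2)[125 + √17781625] ≈ (1/2)(125 + 4216.8264) = 2170.9132.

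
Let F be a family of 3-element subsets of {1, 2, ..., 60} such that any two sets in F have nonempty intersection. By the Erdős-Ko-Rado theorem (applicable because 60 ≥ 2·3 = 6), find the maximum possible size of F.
max |F| = C(59, 2) = 1711

The Erdős-Ko-Rado theorem states: for n ≥ 2k, an intersecting family of k-subsets of an n-element set has size at most C(n − 1, k − 1), with equality for 'star' families {A ⊆ [n] : |A| = k, i ∈ A} (fix an element i). For n = 60, k = 3: C(59, 2) = 1711.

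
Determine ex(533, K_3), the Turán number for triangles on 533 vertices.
ex(533, K_3) = ⌊533^2/4⌋ = 71022

Mantel (1907): a triangle-free graph on n vertices has at most ⌊n^2/4⌋ edges, with equality for the complete bipartite graph K_{⌊n/2⌋, ⌈n/2⌉}. For n = 533: ⌊533^2/4⌋ = ⌊284089/4⌋ = 71022. The extremal graph is K_{266, 267}, which has 266·267 = 71022 edges.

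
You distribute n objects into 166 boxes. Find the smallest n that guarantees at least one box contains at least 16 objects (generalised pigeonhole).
n = (16 − 1)·166 + 1 = 2491

By the generalised pigeonhole principle, to guarantee some box contains ≥ r objects we need more than (r − 1) · k objects total. Threshold: n = (r − 1) · k + 1. With r = 16 and k = 166: n = 15 · 166 + 1 = 2490 + 1 = 2491. For n = 2490 = 15 · 166, we can put exactly 15 objects in every box, avoiding 16 in any single one — so 2491 is tight.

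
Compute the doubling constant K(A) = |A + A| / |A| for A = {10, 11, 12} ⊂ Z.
K = |A + A| / |A| = 5/3

Enumerate A + A = {a + b : a, b ∈ A}. With |A| = 3, there are |A|^2 = 9 ordered sum pairs; collecting distinct values, A + A = {20, 21, 22, 23, 24}, so |A + A| = 5. Thus K = 5/3. Here |A + A| = 2|A| − 1 = 5, the minimum possible — so K = 5/3 is minimal, which holds iff A is an arithmetic progression.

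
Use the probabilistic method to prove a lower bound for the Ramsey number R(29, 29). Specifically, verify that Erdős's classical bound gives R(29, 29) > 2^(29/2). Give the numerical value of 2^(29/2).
2^(29/2) = 23170.475; so R(29, 29) > 23170.475

Colour each edge of K_n uniformly at random with red/blue. The expected number of monochromatic K_29 is C(n, 29) · 2 · 2^(−C(29,2)). If C(n, 29) · 2^(1 − C(29,2)) < 1, then with positive probability no monochromatic K_29 exists, so R(29, 29) > n. The standard estimate C(n, 29) ≤ n^29/29! shows this inequality holds whenever n ≤ 2^(29/2) (since 29! · 2^(C(29,2) − 1) > 2^(29^2/2) ≥ n^29). Hence R(29, 29) > 2^(29/2) = 23170.475.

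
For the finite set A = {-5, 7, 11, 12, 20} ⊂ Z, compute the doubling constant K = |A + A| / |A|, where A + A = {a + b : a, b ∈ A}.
K = |A + A| / |A| = 15/5 = 3

Enumerate A + A = {a + b : a, b ∈ A}. With |A| = 5, there are |A|^2 = 25 ordered sum pairs; collecting distinct values, A + A = {-10, 2, 6, 7, 14, 15, 18, 19, 22, 23, 24, 27, 31, 32, 40}, so |A + A| = 15. Thus K = 15/5 = 3. For comparison, the minimum possible |A + A| over all 5-element sets is 2·5 − 1 = 9 (so min K = 9/5), attained only by arithmetic progressions.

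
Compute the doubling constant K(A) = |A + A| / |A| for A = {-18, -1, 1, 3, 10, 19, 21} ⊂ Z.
K = |A + A| / |A| = 24/7

Enumerate A + A = {a + b : a, b ∈ A}. With |A| = 7, there are |A|^2 = 49 ordered sum pairs; collecting distinct values, A + A = {-36, -19, -17, -15, -8, -2, 0, 1, 2, 3, 4, 6, 9, 11, 13, 18, 20, 22, 24, 29, 31, 38, 40, 42}, so |A + A| = 24. Thus K = 24/7. For comparison, the minimum possible |A + A| over all 7-element sets is 2·7 − 1 = 13 (so min K = 13/7), attained only by arithmetic progressions.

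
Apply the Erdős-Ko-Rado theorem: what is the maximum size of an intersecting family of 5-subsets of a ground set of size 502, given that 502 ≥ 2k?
max |F| = C(501, 4) = 2593739625

Erdős-Ko-Rado (1961): when n ≥ 2k, max |F| = C(n−1, k−1). The bound is attained by the star {A : i ∈ A} for any fixed i ∈ [n]. Here C(502−1, 5−1) = C(501, 4) = 2593739625.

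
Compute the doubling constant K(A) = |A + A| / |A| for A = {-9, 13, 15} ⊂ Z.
K = |A + A| / |A| = 6/3 = 2

Enumerate A + A = {a + b : a, b ∈ A}. With |A| = 3, there are |A|^2 = 9 ordered sum pairs; collecting distinct values, A + A = {-18, 4, 6, 26, 28, 30}, so |A + A| = 6. Thus K = 6/3 = 2. For comparison, the minimum possible |A + A| over all 3-element sets is 2·3 − 1 = 5 (so min K = 5/3), attained only by arithmetic progressions.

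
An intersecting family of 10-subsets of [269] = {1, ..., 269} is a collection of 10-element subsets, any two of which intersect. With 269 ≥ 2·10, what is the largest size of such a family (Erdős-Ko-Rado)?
max |F| = C(268, 9) = 17158738478358620

Erdős-Ko-Rado (1961): when n ≥ 2k, max |F| = C(n−1, k−1). The bound is attained by the star {A : i ∈ A} for any fixed i ∈ [n]. Here C(269−1, 10−1) = C(268, 9) = 17158738478358620.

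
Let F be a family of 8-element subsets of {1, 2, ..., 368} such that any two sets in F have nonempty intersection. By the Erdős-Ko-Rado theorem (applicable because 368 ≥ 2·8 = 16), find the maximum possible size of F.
max |F| = C(367, 7) = 167970594291643

The Erdős-Ko-Rado theorem states: for n ≥ 2k, an intersecting family of k-subsets of an n-element set has size at most C(n − 1, k − 1), with equality for 'star' families {A ⊆ [n] : |A| = k, i ∈ A} (fix an element i). For n = 368, k = 8: C(367, 7) = 167970594291643.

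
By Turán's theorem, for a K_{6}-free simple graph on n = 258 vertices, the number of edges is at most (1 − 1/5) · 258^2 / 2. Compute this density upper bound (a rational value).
Turán density bound = (4/5) · 258^2/2 = 133128/5 ≈ 26625.6

Turán's theorem: ex(n, K_{r+1}) is achieved by the complete r-partite Turán graph T(n, r) with parts as balanced as possible, and is at most (1 − 1/r) · n^2/2. For r = 5, n = 258: the density bound is (4/5) · 66564/2 = 133128/5 ≈ 26625.6. The integer-valued extremum is e(T(258, 5)) = 26625, which is strictly less than the density bound 133128/5 since 5 ∤ 258 (the parts of T(258, 5) cannot all be equal).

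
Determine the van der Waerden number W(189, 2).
W(189, 2) = 189 + 1 = 190

A 2-term AP is any pair of integers, so a monochromatic 2-AP exists iff some colour is used at least twice. With 189 colours, the colouring i ↦ i on {1, ..., 189} uses each colour once, avoiding any monochromatic pair, so W(189, 2) > 189. For {1, ..., 190}, pigeonhole forces two integers of the same colour, which form a monochromatic 2-AP. Hence W(189, 2) = 190.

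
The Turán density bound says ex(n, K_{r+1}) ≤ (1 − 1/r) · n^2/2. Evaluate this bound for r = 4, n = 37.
Turán density bound = (3/4) · 37^2/2 = 4107/8 ≈ 513.375

Turán's theorem: ex(n, K_{r+1}) is achieved by the complete r-partite Turán graph T(n, r) with parts as balanced as possible, and is at most (1 − 1/r) · n^2/2. For r = 4, n = 37: the density bound is (3/4) · 1369/2 = 4107/8 ≈ 513.375. The integer-valued extremum is e(T(37, 4)) = 513, which is strictly less than the density bound 4107/8 since 4 ∤ 37 (the parts of T(37, 4) cannot all be equal).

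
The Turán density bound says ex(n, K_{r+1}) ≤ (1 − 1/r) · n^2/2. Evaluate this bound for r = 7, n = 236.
Turán density bound = (6/7) · 236^2/2 = 167088/7 ≈ 23869.7143

Turán's theorem: ex(n, K_{r+1}) is achieved by the complete r-partite Turán graph T(n, r) with parts as balanced as possible, and is at most (1 − 1/r) · n^2/2. For r = 7, n = 236: the density bound is (6/7) · 55696/2 = 167088/7 ≈ 23869.7143. The integer-valued extremum is e(T(236, 7)) = 23869, which is strictly less than the density bound 167088/7 since 7 ∤ 236 (the parts of T(236, 7) cannot all be equal).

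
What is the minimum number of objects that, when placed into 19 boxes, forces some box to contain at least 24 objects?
n = (24 − 1)·19 + 1 = 438

By the generalised pigeonhole principle, to guarantee some box contains ≥ r objects we need more than (r − 1) · k objects total. Threshold: n = (r − 1) · k + 1. With r = 24 and k = 19: n = 23 · 19 + 1 = 437 + 1 = 438. For n = 437 = 23 · 19, we can put exactly 23 objects in every box, avoiding 24 in any single one — so 438 is tight.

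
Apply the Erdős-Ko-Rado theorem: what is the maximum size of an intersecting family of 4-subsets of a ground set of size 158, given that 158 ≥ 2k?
max |F| = C(157, 3) = 632710

The Erdős-Ko-Rado theorem states: for n ≥ 2k, an intersecting family of k-subsets of an n-element set has size at most C(n − 1, k − 1), with equality for 'star' families {A ⊆ [n] : |A| = k, i ∈ A} (fix an element i). For n = 158, k = 4: C(157, 3) = 632710.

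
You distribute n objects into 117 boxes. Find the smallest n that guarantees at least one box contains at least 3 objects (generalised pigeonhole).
n = (3 − 1)·117 + 1 = 235

By the generalised pigeonhole principle, to guarantee some box contains ≥ r objects we need more than (r − 1) · k objects total. Threshold: n = (r − 1) · k + 1. With r = 3 and k = 117: n = 2 · 117 + 1 = 234 + 1 = 235. For n = 234 = 2 · 117, we can put exactly 2 objects in every box, avoiding 3 in any single one — so 235 is tight.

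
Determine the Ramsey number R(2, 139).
R(2, 139) = 139

R(2, k) = k for all k ≥ 2: in a 2-colouring of K_k, either some edge is red (a red K_2) or all edges are blue (a blue K_k). And K_{138} coloured all-blue has no blue K_139, so R(2, 139) > 138. Hence R(2, 139) = 139.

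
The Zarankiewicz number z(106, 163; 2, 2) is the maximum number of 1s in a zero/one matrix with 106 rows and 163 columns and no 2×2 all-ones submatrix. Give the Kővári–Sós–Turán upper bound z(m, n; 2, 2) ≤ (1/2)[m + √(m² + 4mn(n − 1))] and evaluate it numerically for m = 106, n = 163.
z(106, 163; 2, 2) ≤ (1/2)[106 + √(106² + 4·106·163·162)] = (1/2)[106 + √11207380] = 1726.8713

Kővári–Sós–Turán: let r_1, ..., r_106 be the row sums and z = Σ r_i the total number of 1s. Each pair of columns can share at most one row with both entries 1 (else a 2×2 all-ones block appears), so Σ_i C(r_i, 2) ≤ C(163, 2) = 13203. By convexity Σ_i C(r_i, 2) ≥ 106·C(z/106, 2) = z(z − 106)/(2·106), giving z² − 106z − 106·163·162 ≤ 0 and hence z ≤ (1/2)[106 + √(11236 + 4·2799036)] = (1/2)[106 + √11207380] ≈ (1/2)(106 + 3347.7425) = 1726.8713.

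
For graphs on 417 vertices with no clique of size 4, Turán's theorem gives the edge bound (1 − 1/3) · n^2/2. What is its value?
Turán density bound = (2/3) · 417^2/2 = 57963

Turán's theorem: ex(n, K_{r+1}) is achieved by the complete r-partite Turán graph T(n, r) with parts as balanced as possible, and is at most (1 − 1/r) · n^2/2. For r = 3, n = 417: the density bound is (2/3) · 173889/2 = 57963. Since 3 ∣ 417, the Turán graph T(417, 3) has parts of equal size 139, and its edge count e(T(417, 3)) = 57963 attains the density bound exactly.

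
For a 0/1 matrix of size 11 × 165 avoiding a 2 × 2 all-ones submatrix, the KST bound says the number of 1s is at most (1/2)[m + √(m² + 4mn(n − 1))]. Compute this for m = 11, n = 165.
z(11, 165; 2, 2) ≤ (1/2)[11 + √(11² + 4·11·165·164)] = (1/2)[11 + √1190761] = 551.11

Kővári–Sós–Turán: let r_1, ..., r_11 be the row sums and z = Σ r_i the total number of 1s. Each pair of columns can share at most one row with both entries 1 (else a 2×2 all-ones block appears), so Σ_i C(r_i, 2) ≤ C(165, 2) = 13530. By convexity Σ_i C(r_i, 2) ≥ 11·C(z/11, 2) = z(z − 11)/(2·11), giving z² − 11z − 11·165·164 ≤ 0 and hence z ≤ (1/2)[11 + √(121 + 4·297660)] = (1/2)[11 + √1190761] ≈ (1/2)(11 + 1091.22) = 551.11.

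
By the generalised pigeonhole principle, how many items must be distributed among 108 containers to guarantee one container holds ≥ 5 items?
n = (5 − 1)·108 + 1 = 433

By the generalised pigeonhole principle, to guarantee some box contains ≥ r objects we need more than (r − 1) · k objects total. Threshold: n = (r − 1) · k + 1. With r = 5 and k = 108: n = 4 · 108 + 1 = 432 + 1 = 433. For n = 432 = 4 · 108, we can put exactly 4 objects in every box, avoiding 5 in any single one — so 433 is tight.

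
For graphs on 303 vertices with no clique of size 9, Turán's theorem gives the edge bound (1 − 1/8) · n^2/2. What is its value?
Turán density bound = (7/8) · 303^2/2 = 642663/16 ≈ 40166.4375

Turán's theorem: ex(n, K_{r+1}) is achieved by the complete r-partite Turán graph T(n, r) with parts as balanced as possible, and is at most (1 − 1/r) · n^2/2. For r = 8, n = 303: the density bound is (7/8) · 91809/2 = 642663/16 ≈ 40166.4375. The integer-valued extremum is e(T(303, 8)) = 40166, which is strictly less than the density bound 642663/16 since 8 ∤ 303 (the parts of T(303, 8) cannot all be equal).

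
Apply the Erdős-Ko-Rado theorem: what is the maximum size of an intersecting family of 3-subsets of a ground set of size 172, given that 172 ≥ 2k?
max |F| = C(171, 2) = 14535

Erdős-Ko-Rado (1961): when n ≥ 2k, max |F| = C(n−1, k−1). The bound is attained by the star {A : i ∈ A} for any fixed i ∈ [n]. Here C(172−1, 3−1) = C(171, 2) = 14535.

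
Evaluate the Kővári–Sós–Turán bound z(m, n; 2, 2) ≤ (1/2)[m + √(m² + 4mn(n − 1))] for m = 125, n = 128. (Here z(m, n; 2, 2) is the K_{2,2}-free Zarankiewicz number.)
z(125, 128; 2, 2) ≤ (1/2)[125 + √(125² + 4·125·128·127)] = (1/2)[125 + √8143625] = 1489.3519

Kővári–Sós–Turán: let r_1, ..., r_125 be the row sums and z = Σ r_i the total number of 1s. Each pair of columns can share at most one row with both entries 1 (else a 2×2 all-ones block appears), so Σ_i C(r_i, 2) ≤ C(128, 2) = 8128. By convexity Σ_i C(r_i, 2) ≥ 125·C(z/125, 2) = z(z − 125)/(2·125), giving z² − 125z − 125·128·127 ≤ 0 and hence z ≤ (1/2)[125 + √(15625 + 4·2032000)] = (1/2)[125 + √8143625] ≈ (1/2)(125 + 2853.7037) = 1489.3519.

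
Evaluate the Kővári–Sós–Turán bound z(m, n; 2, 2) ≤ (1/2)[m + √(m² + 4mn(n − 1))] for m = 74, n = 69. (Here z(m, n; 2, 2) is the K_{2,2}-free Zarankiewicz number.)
z(74, 69; 2, 2) ≤ (1/2)[74 + √(74² + 4·74·69·68)] = (1/2)[74 + √1394308] = 627.4041

Kővári–Sós–Turán: let r_1, ..., r_74 be the row sums and z = Σ r_i the total number of 1s. Each pair of columns can share at most one row with both entries 1 (else a 2×2 all-ones block appears), so Σ_i C(r_i, 2) ≤ C(69, 2) = 2346. By convexity Σ_i C(r_i, 2) ≥ 74·C(z/74, 2) = z(z − 74)/(2·74), giving z² − 74z − 74·69·68 ≤ 0 and hence z ≤ (1/2)[74 + √(5476 + 4·347208)] = (1/2)[74 + √1394308] ≈ (1/2)(74 + 1180.8082) = 627.4041.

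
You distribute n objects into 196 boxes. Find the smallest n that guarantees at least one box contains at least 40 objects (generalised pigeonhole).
n = (40 − 1)·196 + 1 = 7645

By the generalised pigeonhole principle, to guarantee some box contains ≥ r objects we need more than (r − 1) · k objects total. Threshold: n = (r − 1) · k + 1. With r = 40 and k = 196: n = 39 · 196 + 1 = 7644 + 1 = 7645. For n = 7644 = 39 · 196, we can put exactly 39 objects in every box, avoiding 40 in any single one — so 7645 is tight.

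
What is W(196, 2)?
W(196, 2) = 196 + 1 = 197

A 2-term AP is any pair of integers, so a monochromatic 2-AP exists iff some colour is used at least twice. With 196 colours, the colouring i ↦ i on {1, ..., 196} uses each colour once, avoiding any monochromatic pair, so W(196, 2) > 196. For {1, ..., 197}, pigeonhole forces two integers of the same colour, which form a monochromatic 2-AP. Hence W(196, 2) = 197.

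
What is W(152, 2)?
W(152, 2) = 152 + 1 = 153

A 2-term AP is any pair of integers, so a monochromatic 2-AP exists iff some colour is used at least twice. With 152 colours, the colouring i ↦ i on {1, ..., 152} uses each colour once, avoiding any monochromatic pair, so W(152, 2) > 152. For {1, ..., 153}, pigeonhole forces two integers of the same colour, which form a monochromatic 2-AP. Hence W(152, 2) = 153.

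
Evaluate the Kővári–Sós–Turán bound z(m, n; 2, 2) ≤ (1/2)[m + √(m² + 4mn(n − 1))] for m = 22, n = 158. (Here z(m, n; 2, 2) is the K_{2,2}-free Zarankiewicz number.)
z(22, 158; 2, 2) ≤ (1/2)[22 + √(22² + 4·22·158·157)] = (1/2)[22 + √2183412] = 749.8187

Kővári–Sós–Turán: let r_1, ..., r_22 be the row sums and z = Σ r_i the total number of 1s. Each pair of columns can share at most one row with both entries 1 (else a 2×2 all-ones block appears), so Σ_i C(r_i, 2) ≤ C(158, 2) = 12403. By convexity Σ_i C(r_i, 2) ≥ 22·C(z/22, 2) = z(z − 22)/(2·22), giving z² − 22z − 22·158·157 ≤ 0 and hence z ≤ (1/2)[22 + √(484 + 4·545732)] = (1/2)[22 + √2183412] ≈ (1/2)(22 + 1477.6373) = 749.8187.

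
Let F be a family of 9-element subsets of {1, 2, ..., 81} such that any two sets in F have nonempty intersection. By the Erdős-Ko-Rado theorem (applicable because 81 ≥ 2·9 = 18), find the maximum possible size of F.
max |F| = C(80, 8) = 28987537150

The Erdős-Ko-Rado theorem states: for n ≥ 2k, an intersecting family of k-subsets of an n-element set has size at most C(n − 1, k − 1), with equality for 'star' families {A ⊆ [n] : |A| = k, i ∈ A} (fix an element i). For n = 81, k = 9: C(80, 8) = 28987537150.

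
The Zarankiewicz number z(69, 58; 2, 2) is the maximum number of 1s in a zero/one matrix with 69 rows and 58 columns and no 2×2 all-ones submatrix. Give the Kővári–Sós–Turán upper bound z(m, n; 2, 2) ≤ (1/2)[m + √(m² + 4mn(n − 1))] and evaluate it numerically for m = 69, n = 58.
z(69, 58; 2, 2) ≤ (1/2)[69 + √(69² + 4·69·58·57)] = (1/2)[69 + √917217] = 513.3572

Kővári–Sós–Turán: let r_1, ..., r_69 be the row sums and z = Σ r_i the total number of 1s. Each pair of columns can share at most one row with both entries 1 (else a 2×2 all-ones block appears), so Σ_i C(r_i, 2) ≤ C(58, 2) = 1653. By convexity Σ_i C(r_i, 2) ≥ 69·C(z/69, 2) = z(z − 69)/(2·69), giving z² − 69z − 69·58·57 ≤ 0 and hence z ≤ (1/2)[69 + √(4761 + 4·228114)] = (1/2)[69 + √917217] ≈ (1/2)(69 + 957.7145) = 513.3572.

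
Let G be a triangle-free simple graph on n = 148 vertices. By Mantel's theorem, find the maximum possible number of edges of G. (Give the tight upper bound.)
ex(148, K_3) = ⌊148^2/4⌋ = 5476

Mantel (1907): a triangle-free graph on n vertices has at most ⌊n^2/4⌋ edges, with equality for the complete bipartite graph K_{⌊n/2⌋, ⌈n/2⌉}. For n = 148: ⌊148^2/4⌋ = ⌊21904/4⌋ = 5476. The extremal graph is K_{74, 74}, which has 74·74 = 5476 edges.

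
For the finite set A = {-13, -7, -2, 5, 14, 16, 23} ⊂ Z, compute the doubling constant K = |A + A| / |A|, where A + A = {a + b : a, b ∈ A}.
K = |A + A| / |A| = 24/7

Enumerate A + A = {a + b : a, b ∈ A}. With |A| = 7, there are |A|^2 = 49 ordered sum pairs; collecting distinct values, A + A = {-26, -20, -15, -14, -9, -8, -4, -2, 1, 3, 7, 9, 10, 12, 14, 16, 19, 21, 28, 30, 32, 37, 39, 46}, so |A + A| = 24. Thus K = 24/7. For comparison, the minimum possible |A + A| over all 7-element sets is 2·7 − 1 = 13 (so min K = 13/7), attained only by arithmetic progressions.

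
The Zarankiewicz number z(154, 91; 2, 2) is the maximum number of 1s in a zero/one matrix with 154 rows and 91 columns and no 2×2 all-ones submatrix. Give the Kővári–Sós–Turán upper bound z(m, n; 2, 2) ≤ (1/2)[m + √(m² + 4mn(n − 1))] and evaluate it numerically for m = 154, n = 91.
z(154, 91; 2, 2) ≤ (1/2)[154 + √(154² + 4·154·91·90)] = (1/2)[154 + √5068756] = 1202.6949

Kővári–Sós–Turán: let r_1, ..., r_154 be the row sums and z = Σ r_i the total number of 1s. Each pair of columns can share at most one row with both entries 1 (else a 2×2 all-ones block appears), so Σ_i C(r_i, 2) ≤ C(91, 2) = 4095. By convexity Σ_i C(r_i, 2) ≥ 154·C(z/154, 2) = z(z − 154)/(2·154), giving z² − 154z − 154·91·90 ≤ 0 and hence z ≤ (1/2)[154 + √(23716 + 4·1261260)] = (1/2)[154 + √5068756] ≈ (1/2)(154 + 2251.3898) = 1202.6949.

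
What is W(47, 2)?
W(47, 2) = 47 + 1 = 48

A 2-term AP is any pair of integers, so a monochromatic 2-AP exists iff some colour is used at least twice. With 47 colours, the colouring i ↦ i on {1, ..., 47} uses each colour once, avoiding any monochromatic pair, so W(47, 2) > 47. For {1, ..., 48}, pigeonhole forces two integers of the same colour, which form a monochromatic 2-AP. Hence W(47, 2) = 48.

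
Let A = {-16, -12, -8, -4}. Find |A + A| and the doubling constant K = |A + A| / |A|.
K = |A + A| / |A| = 7/4

Enumerate A + A = {a + b : a, b ∈ A}. With |A| = 4, there are |A|^2 = 16 ordered sum pairs; collecting distinct values, A + A = {-32, -28, -24, -20, -16, -12, -8}, so |A + A| = 7. Thus K = 7/4. Here |A + A| = 2|A| − 1 = 7, the minimum possible — so K = 7/4 is minimal, which holds iff A is an arithmetic progression.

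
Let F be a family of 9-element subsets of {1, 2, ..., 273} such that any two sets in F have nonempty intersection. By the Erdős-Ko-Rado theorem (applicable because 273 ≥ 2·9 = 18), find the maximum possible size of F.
max |F| = C(272, 8) = 669741609663270

Erdős-Ko-Rado (1961): when n ≥ 2k, max |F| = C(n−1, k−1). The bound is attained by the star {A : i ∈ A} for any fixed i ∈ [n]. Here C(273−1, 9−1) = C(272, 8) = 669741609663270.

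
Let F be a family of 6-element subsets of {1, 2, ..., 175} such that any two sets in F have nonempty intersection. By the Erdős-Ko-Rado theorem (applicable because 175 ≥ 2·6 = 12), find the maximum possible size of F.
max |F| = C(174, 5) = 1254260034

The Erdős-Ko-Rado theorem states: for n ≥ 2k, an intersecting family of k-subsets of an n-element set has size at most C(n − 1, k − 1), with equality for 'star' families {A ⊆ [n] : |A| = k, i ∈ A} (fix an element i). For n = 175, k = 6: C(174, 5) = 1254260034.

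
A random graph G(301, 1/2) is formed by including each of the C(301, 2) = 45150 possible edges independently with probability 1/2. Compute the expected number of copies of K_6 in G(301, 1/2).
E[# K_6] = C(301, 6) · (1/2)^C(6, 2) = 982405684260 / 2^15 = 245601421065/8192 ≈ 29980642.219849

For each 6-subset S of vertices (there are C(301, 6) = 982405684260 such S), let X_S = 1 if S induces a K_6 (all C(6, 2) = 15 edges present). Then P(X_S = 1) = (1/2)^15 = 1/32768. By linearity of expectation, E[# K_6] = C(301, 6) · (1/2)^15 = 982405684260 / 32768 = 245601421065/8192 ≈ 29980642.219849.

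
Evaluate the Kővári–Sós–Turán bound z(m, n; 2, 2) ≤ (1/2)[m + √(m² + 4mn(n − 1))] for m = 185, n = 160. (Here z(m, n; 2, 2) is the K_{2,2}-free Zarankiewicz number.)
z(185, 160; 2, 2) ≤ (1/2)[185 + √(185² + 4·185·160·159)] = (1/2)[185 + √18859825] = 2263.895

Kővári–Sós–Turán: let r_1, ..., r_185 be the row sums and z = Σ r_i the total number of 1s. Each pair of columns can share at most one row with both entries 1 (else a 2×2 all-ones block appears), so Σ_i C(r_i, 2) ≤ C(160, 2) = 12720. By convexity Σ_i C(r_i, 2) ≥ 185·C(z/185, 2) = z(z − 185)/(2·185), giving z² − 185z − 185·160·159 ≤ 0 and hence z ≤ (1/2)[185 + √(34225 + 4·4706400)] = (1/2)[185 + √18859825] ≈ (1/2)(185 + 4342.79) = 2263.895.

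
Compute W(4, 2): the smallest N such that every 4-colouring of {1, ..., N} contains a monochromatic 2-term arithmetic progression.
W(4, 2) = 4 + 1 = 5

A 2-term AP is any pair of integers, so a monochromatic 2-AP exists iff some colour is used at least twice. With 4 colours, the colouring i ↦ i on {1, ..., 4} uses each colour once, avoiding any monochromatic pair, so W(4, 2) > 4. For {1, ..., 5}, pigeonhole forces two integers of the same colour, which form a monochromatic 2-AP. Hence W(4, 2) = 5.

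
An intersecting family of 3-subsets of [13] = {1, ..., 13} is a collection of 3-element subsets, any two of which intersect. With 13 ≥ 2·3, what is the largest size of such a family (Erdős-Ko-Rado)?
max |F| = C(12, 2) = 66

The Erdős-Ko-Rado theorem states: for n ≥ 2k, an intersecting family of k-subsets of an n-element set has size at most C(n − 1, k − 1), with equality for 'star' families {A ⊆ [n] : |A| = k, i ∈ A} (fix an element i). For n = 13, k = 3: C(12, 2) = 66.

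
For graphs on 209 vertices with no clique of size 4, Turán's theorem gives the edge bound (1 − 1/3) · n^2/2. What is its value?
Turán density bound = (2/3) · 209^2/2 = 43681/3 ≈ 14560.3333

Turán's theorem: ex(n, K_{r+1}) is achieved by the complete r-partite Turán graph T(n, r) with parts as balanced as possible, and is at most (1 − 1/r) · n^2/2. For r = 3, n = 209: the density bound is (2/3) · 43681/2 = 43681/3 ≈ 14560.3333. The integer-valued extremum is e(T(209, 3)) = 14560, which is strictly less than the density bound 43681/3 since 3 ∤ 209 (the parts of T(209, 3) cannot all be equal).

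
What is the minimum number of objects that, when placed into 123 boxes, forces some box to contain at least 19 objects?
n = (19 − 1)·123 + 1 = 2215

By the generalised pigeonhole principle, to guarantee some box contains ≥ r objects we need more than (r − 1) · k objects total. Threshold: n = (r − 1) · k + 1. With r = 19 and k = 123: n = 18 · 123 + 1 = 2214 + 1 = 2215. For n = 2214 = 18 · 123, we can put exactly 18 objects in every box, avoiding 19 in any single one — so 2215 is tight.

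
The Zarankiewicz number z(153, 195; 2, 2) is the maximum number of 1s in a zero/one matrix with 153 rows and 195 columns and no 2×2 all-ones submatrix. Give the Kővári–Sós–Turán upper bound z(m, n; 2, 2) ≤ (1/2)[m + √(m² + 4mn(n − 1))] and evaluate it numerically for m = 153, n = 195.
z(153, 195; 2, 2) ≤ (1/2)[153 + √(153² + 4·153·195·194)] = (1/2)[153 + √23175369] = 2483.5401

Kővári–Sós–Turán: let r_1, ..., r_153 be the row sums and z = Σ r_i the total number of 1s. Each pair of columns can share at most one row with both entries 1 (else a 2×2 all-ones block appears), so Σ_i C(r_i, 2) ≤ C(195, 2) = 18915. By convexity Σ_i C(r_i, 2) ≥ 153·C(z/153, 2) = z(z − 153)/(2·153), giving z² − 153z − 153·195·194 ≤ 0 and hence z ≤ (1/2)[153 + √(23409 + 4·5787990)] = (1/2)[153 + √23175369] ≈ (1/2)(153 + 4814.0803) = 2483.5401.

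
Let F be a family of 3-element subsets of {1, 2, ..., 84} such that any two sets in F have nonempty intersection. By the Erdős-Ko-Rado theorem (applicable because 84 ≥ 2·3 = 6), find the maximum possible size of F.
max |F| = C(83, 2) = 3403

Erdős-Ko-Rado (1961): when n ≥ 2k, max |F| = C(n−1, k−1). The bound is attained by the star {A : i ∈ A} for any fixed i ∈ [n]. Here C(84−1, 3−1) = C(83, 2) = 3403.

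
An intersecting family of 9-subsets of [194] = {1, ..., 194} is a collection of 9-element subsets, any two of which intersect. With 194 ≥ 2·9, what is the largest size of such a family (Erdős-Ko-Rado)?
max |F| = C(193, 8) = 41219164704168

Erdős-Ko-Rado (1961): when n ≥ 2k, max |F| = C(n−1, k−1). The bound is attained by the star {A : i ∈ A} for any fixed i ∈ [n]. Here C(194−1, 9−1) = C(193, 8) = 41219164704168.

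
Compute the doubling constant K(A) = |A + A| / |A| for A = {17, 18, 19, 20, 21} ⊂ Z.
K = |A + A| / |A| = 9/5

Enumerate A + A = {a + b : a, b ∈ A}. With |A| = 5, there are |A|^2 = 25 ordered sum pairs; collecting distinct values, A + A = {34, 35, 36, 37, 38, 39, 40, 41, 42}, so |A + A| = 9. Thus K = 9/5. Here |A + A| = 2|A| − 1 = 9, the minimum possible — so K = 9/5 is minimal, which holds iff A is an arithmetic progression.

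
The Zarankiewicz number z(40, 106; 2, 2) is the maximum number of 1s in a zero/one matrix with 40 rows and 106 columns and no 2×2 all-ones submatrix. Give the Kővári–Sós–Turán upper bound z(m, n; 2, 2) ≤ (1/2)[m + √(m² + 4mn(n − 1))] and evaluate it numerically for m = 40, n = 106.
z(40, 106; 2, 2) ≤ (1/2)[40 + √(40² + 4·40·106·105)] = (1/2)[40 + √1782400] = 687.5328

Kővári–Sós–Turán: let r_1, ..., r_40 be the row sums and z = Σ r_i the total number of 1s. Each pair of columns can share at most one row with both entries 1 (else a 2×2 all-ones block appears), so Σ_i C(r_i, 2) ≤ C(106, 2) = 5565. By convexity Σ_i C(r_i, 2) ≥ 40·C(z/40, 2) = z(z − 40)/(2·40), giving z² − 40z − 40·106·105 ≤ 0 and hence z ≤ (1/2)[40 + √(1600 + 4·445200)] = (1/2)[40 + √1782400] ≈ (1/2)(40 + 1335.0655) = 687.5328.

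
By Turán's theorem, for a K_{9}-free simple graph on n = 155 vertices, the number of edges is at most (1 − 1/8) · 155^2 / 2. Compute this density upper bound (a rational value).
Turán density bound = (7/8) · 155^2/2 = 168175/16 ≈ 10510.9375

Turán's theorem: ex(n, K_{r+1}) is achieved by the complete r-partite Turán graph T(n, r) with parts as balanced as possible, and is at most (1 − 1/r) · n^2/2. For r = 8, n = 155: the density bound is (7/8) · 24025/2 = 168175/16 ≈ 10510.9375. The integer-valued extremum is e(T(155, 8)) = 10510, which is strictly less than the density bound 168175/16 since 8 ∤ 155 (the parts of T(155, 8) cannot all be equal).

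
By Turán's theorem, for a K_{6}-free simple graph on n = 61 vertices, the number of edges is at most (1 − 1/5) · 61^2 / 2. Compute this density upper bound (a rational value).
Turán density bound = (4/5) · 61^2/2 = 7442/5 ≈ 1488.4

Turán's theorem: ex(n, K_{r+1}) is achieved by the complete r-partite Turán graph T(n, r) with parts as balanced as possible, and is at most (1 − 1/r) · n^2/2. For r = 5, n = 61: the density bound is (4/5) · 3721/2 = 7442/5 ≈ 1488.4. The integer-valued extremum is e(T(61, 5)) = 1488, which is strictly less than the density bound 7442/5 since 5 ∤ 61 (the parts of T(61, 5) cannot all be equal).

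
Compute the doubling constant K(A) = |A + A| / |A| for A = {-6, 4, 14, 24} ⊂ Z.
K = |A + A| / |A| = 7/4

Enumerate A + A = {a + b : a, b ∈ A}. With |A| = 4, there are |A|^2 = 16 ordered sum pairs; collecting distinct values, A + A = {-12, -2, 8, 18, 28, 38, 48}, so |A + A| = 7. Thus K = 7/4. Here |A + A| = 2|A| − 1 = 7, the minimum possible — so K = 7/4 is minimal, which holds iff A is an arithmetic progression.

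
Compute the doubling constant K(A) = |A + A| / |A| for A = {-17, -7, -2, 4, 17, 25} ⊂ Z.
K = |A + A| / |A| = 20/6 = 10/3

Enumerate A + A = {a + b : a, b ∈ A}. With |A| = 6, there are |A|^2 = 36 ordered sum pairs; collecting distinct values, A + A = {-34, -24, -19, -14, -13, -9, -4, -3, 0, 2, 8, 10, 15, 18, 21, 23, 29, 34, 42, 50}, so |A + A| = 20. Thus K = 20/6 = 10/3. For comparison, the minimum possible |A + A| over all 6-element sets is 2·6 − 1 = 11 (so min K = 11/6), attained only by arithmetic progressions.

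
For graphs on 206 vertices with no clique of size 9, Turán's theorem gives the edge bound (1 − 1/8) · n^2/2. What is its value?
Turán density bound = (7/8) · 206^2/2 = 74263/4 ≈ 18565.75

Turán's theorem: ex(n, K_{r+1}) is achieved by the complete r-partite Turán graph T(n, r) with parts as balanced as possible, and is at most (1 − 1/r) · n^2/2. For r = 8, n = 206: the density bound is (7/8) · 42436/2 = 74263/4 ≈ 18565.75. The integer-valued extremum is e(T(206, 8)) = 18565, which is strictly less than the density bound 74263/4 since 8 ∤ 206 (the parts of T(206, 8) cannot all be equal).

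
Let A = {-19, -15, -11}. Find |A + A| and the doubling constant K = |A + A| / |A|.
K = |A + A| / |A| = 5/3

Enumerate A + A = {a + b : a, b ∈ A}. With |A| = 3, there are |A|^2 = 9 ordered sum pairs; collecting distinct values, A + A = {-38, -34, -30, -26, -22}, so |A + A| = 5. Thus K = 5/3. Here |A + A| = 2|A| − 1 = 5, the minimum possible — so K = 5/3 is minimal, which holds iff A is an arithmetic progression.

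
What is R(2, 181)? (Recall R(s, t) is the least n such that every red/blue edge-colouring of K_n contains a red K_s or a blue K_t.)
R(2, 181) = 181

R(2, k) = k for all k ≥ 2: in a 2-colouring of K_k, either some edge is red (a red K_2) or all edges are blue (a blue K_k). And K_{180} coloured all-blue has no blue K_181, so R(2, 181) > 180. Hence R(2, 181) = 181.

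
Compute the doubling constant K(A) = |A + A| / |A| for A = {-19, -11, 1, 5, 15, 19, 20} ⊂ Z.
K = |A + A| / |A| = 27/7

Enumerate A + A = {a + b : a, b ∈ A}. With |A| = 7, there are |A|^2 = 49 ordered sum pairs; collecting distinct values, A + A = {-38, -30, -22, -18, -14, -10, -6, -4, 0, 1, 2, 4, 6, 8, 9, 10, 16, 20, 21, 24, 25, 30, 34, 35, 38, 39, 40}, so |A + A| = 27. Thus K = 27/7. For comparison, the minimum possible |A + A| over all 7-element sets is 2·7 − 1 = 13 (so min K = 13/7), attained only by arithmetic progressions.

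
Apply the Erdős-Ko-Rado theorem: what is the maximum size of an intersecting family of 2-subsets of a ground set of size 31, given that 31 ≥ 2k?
max |F| = C(30, 1) = 30

Erdős-Ko-Rado (1961): when n ≥ 2k, max |F| = C(n−1, k−1). The bound is attained by the star {A : i ∈ A} for any fixed i ∈ [n]. Here C(31−1, 2−1) = C(30, 1) = 30.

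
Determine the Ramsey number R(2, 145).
R(2, 145) = 145

R(2, k) = k for all k ≥ 2: in a 2-colouring of K_k, either some edge is red (a red K_2) or all edges are blue (a blue K_k). And K_{144} coloured all-blue has no blue K_145, so R(2, 145) > 144. Hence R(2, 145) = 145.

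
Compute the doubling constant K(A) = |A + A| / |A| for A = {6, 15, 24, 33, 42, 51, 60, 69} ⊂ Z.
K = |A + A| / |A| = 15/8

Enumerate A + A = {a + b : a, b ∈ A}. With |A| = 8, there are |A|^2 = 64 ordered sum pairs; collecting distinct values, A + A = {12, 21, 30, 39, 48, 57, 66, 75, 84, 93, 102, 111, 120, 129, 138}, so |A + A| = 15. Thus K = 15/8. Here |A + A| = 2|A| − 1 = 15, the minimum possible — so K = 15/8 is minimal, which holds iff A is an arithmetic progression.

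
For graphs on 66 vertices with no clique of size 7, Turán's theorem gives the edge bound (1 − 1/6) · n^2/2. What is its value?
Turán density bound = (5/6) · 66^2/2 = 1815

Turán's theorem: ex(n, K_{r+1}) is achieved by the complete r-partite Turán graph T(n, r) with parts as balanced as possible, and is at most (1 − 1/r) · n^2/2. For r = 6, n = 66: the density bound is (5/6) · 4356/2 = 1815. Since 6 ∣ 66, the Turán graph T(66, 6) has parts of equal size 11, and its edge count e(T(66, 6)) = 1815 attains the density bound exactly.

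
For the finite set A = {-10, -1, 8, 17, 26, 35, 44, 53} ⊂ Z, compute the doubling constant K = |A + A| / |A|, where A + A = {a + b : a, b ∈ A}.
K = |A + A| / |A| = 15/8

Enumerate A + A = {a + b : a, b ∈ A}. With |A| = 8, there are |A|^2 = 64 ordered sum pairs; collecting distinct values, A + A = {-20, -11, -2, 7, 16, 25, 34, 43, 52, 61, 70, 79, 88, 97, 106}, so |A + A| = 15. Thus K = 15/8. Here |A + A| = 2|A| − 1 = 15, the minimum possible — so K = 15/8 is minimal, which holds iff A is an arithmetic progression.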